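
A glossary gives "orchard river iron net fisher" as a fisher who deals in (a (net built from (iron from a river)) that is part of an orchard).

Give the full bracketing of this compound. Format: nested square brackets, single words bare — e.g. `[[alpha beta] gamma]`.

[[orchard [[river iron] net]] fisher]

The outermost head in the paraphrase is "fisher", modified by "orchard river iron net".
Within "orchard river iron net", the head is "net" (specifically "river iron net") and the modifier is "orchard".
Within "river iron net", the head is "net" and the modifier is "river iron".
Within "river iron", the head is "iron" and the modifier is "river".
Assembled: [[orchard [[river iron] net]] fisher].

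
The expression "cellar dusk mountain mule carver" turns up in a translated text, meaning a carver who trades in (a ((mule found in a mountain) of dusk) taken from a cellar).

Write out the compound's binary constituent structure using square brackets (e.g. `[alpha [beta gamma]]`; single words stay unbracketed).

[[cellar [dusk [mountain mule]]] carver]

Overall it is a kind of carver; the modifier is "cellar dusk mountain mule".
Within "cellar dusk mountain mule", the head is "mule" (specifically "dusk mountain mule") and the modifier is "cellar".
Within "dusk mountain mule", the head is "mule" (specifically "mountain mule") and the modifier is "dusk".
Within "mountain mule", the head is "mule" and the modifier is "mountain".
So the structure is [[cellar [dusk [mountain mule]]] carver].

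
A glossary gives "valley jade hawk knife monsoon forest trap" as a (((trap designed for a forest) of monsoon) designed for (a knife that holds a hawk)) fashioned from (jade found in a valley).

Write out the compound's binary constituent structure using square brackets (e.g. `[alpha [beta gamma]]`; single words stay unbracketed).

Overall it is a kind of trap (specifically "hawk knife monsoon forest trap"); the modifier is "valley jade".
Inside "valley jade": head "jade", modifier "valley".
Inside "hawk knife monsoon forest trap": head "trap" (specifically "monsoon forest trap"), modifier "hawk knife".
Inside "hawk knife": head "knife", modifier "hawk".
Inside "monsoon forest trap": head "trap" (specifically "forest trap"), modifier "monsoon".
Inside "forest trap": head "trap", modifier "forest".
Putting it together: [[valley jade] [[hawk knife] [monsoon [forest trap]]]].

[[valley jade] [[hawk knife] [monsoon [forest trap]]]]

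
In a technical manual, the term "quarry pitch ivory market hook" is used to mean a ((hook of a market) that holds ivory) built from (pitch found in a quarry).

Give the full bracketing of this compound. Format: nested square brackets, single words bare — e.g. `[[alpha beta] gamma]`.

[[quarry pitch] [ivory [market hook]]]

Whole compound: head "hook" (specifically "ivory market hook"), modifier "quarry pitch".
Inside "quarry pitch": head "pitch", modifier "quarry".
Inside "ivory market hook": head "hook" (specifically "market hook"), modifier "ivory".
Inside "market hook": head "hook", modifier "market".
Putting it together: [[quarry pitch] [ivory [market hook]]].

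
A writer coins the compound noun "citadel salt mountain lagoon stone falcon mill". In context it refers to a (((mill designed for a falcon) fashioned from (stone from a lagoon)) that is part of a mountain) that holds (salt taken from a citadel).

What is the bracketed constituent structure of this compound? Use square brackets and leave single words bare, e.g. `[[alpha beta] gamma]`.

[[citadel salt] [mountain [[lagoon stone] [falcon mill]]]]

At the top level: head "mill" (specifically "mountain lagoon stone falcon mill"); modifier "citadel salt".
"citadel salt" → head "salt", modifier "citadel".
"mountain lagoon stone falcon mill" → head "mill" (specifically "lagoon stone falcon mill"), modifier "mountain".
"lagoon stone falcon mill" → head "mill" (specifically "falcon mill"), modifier "lagoon stone".
"lagoon stone" → head "stone", modifier "lagoon".
"falcon mill" → head "mill", modifier "falcon".
So the structure is [[citadel salt] [mountain [[lagoon stone] [falcon mill]]]].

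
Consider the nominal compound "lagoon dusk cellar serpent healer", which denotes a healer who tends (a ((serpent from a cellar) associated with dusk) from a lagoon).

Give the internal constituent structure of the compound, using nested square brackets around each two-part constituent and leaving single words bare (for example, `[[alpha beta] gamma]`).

At the top level: head "healer"; modifier "lagoon dusk cellar serpent".
Within "lagoon dusk cellar serpent", the head is "serpent" (specifically "dusk cellar serpent") and the modifier is "lagoon".
Within "dusk cellar serpent", the head is "serpent" (specifically "cellar serpent") and the modifier is "dusk".
Within "cellar serpent", the head is "serpent" and the modifier is "cellar".
So the structure is [[lagoon [dusk [cellar serpent]]] healer].

[[lagoon [dusk [cellar serpent]]] healer]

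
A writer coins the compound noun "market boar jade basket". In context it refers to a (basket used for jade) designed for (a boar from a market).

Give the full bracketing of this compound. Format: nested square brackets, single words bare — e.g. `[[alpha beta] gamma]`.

Overall it is a kind of basket (specifically "jade basket"); the modifier is "market boar".
"market boar" → head "boar", modifier "market".
"jade basket" → head "basket", modifier "jade".
Assembled: [[market boar] [jade basket]].

[[market boar] [jade basket]]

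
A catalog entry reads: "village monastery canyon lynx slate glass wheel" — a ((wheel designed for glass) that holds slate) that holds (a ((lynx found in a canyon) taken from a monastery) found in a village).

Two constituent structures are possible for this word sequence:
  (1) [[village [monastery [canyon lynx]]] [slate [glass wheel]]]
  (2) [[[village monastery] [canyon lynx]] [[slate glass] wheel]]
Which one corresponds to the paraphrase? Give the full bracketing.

[[village [monastery [canyon lynx]]] [slate [glass wheel]]]

The paraphrase's head is the "wheel" part ("slate glass wheel"); its modifier is "village monastery canyon lynx".
That top-level split, carried through the inner groups, gives [[village [monastery [canyon lynx]]] [slate [glass wheel]]].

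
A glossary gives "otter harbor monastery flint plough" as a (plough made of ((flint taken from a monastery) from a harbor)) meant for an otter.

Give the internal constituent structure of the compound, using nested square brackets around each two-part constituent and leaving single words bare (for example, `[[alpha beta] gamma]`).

[otter [[harbor [monastery flint]] plough]]

The outermost head in the paraphrase is "plough" (specifically "harbor monastery flint plough"), modified by "otter".
Within "harbor monastery flint plough", the head is "plough" and the modifier is "harbor monastery flint".
Within "harbor monastery flint", the head is "flint" (specifically "monastery flint") and the modifier is "harbor".
Within "monastery flint", the head is "flint" and the modifier is "monastery".
So the structure is [otter [[harbor [monastery flint]] plough]].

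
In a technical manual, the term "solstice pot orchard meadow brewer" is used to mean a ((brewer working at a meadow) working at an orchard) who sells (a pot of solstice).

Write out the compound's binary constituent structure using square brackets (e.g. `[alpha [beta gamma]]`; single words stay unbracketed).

[[solstice pot] [orchard [meadow brewer]]]

Overall it is a kind of brewer (specifically "orchard meadow brewer"); the modifier is "solstice pot".
Within "solstice pot", the head is "pot" and the modifier is "solstice".
Within "orchard meadow brewer", the head is "brewer" (specifically "meadow brewer") and the modifier is "orchard".
Within "meadow brewer", the head is "brewer" and the modifier is "meadow".
Assembled: [[solstice pot] [orchard [meadow brewer]]].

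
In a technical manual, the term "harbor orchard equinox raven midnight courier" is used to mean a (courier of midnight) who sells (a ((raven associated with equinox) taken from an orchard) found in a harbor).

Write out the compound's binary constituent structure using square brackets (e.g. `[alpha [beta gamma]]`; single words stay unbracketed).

Overall it is a kind of courier (specifically "midnight courier"); the modifier is "harbor orchard equinox raven".
Inside "harbor orchard equinox raven": head "raven" (specifically "orchard equinox raven"), modifier "harbor".
Inside "orchard equinox raven": head "raven" (specifically "equinox raven"), modifier "orchard".
Inside "equinox raven": head "raven", modifier "equinox".
Inside "midnight courier": head "courier", modifier "midnight".
So the structure is [[harbor [orchard [equinox raven]]] [midnight courier]].

[[harbor [orchard [equinox raven]]] [midnight courier]]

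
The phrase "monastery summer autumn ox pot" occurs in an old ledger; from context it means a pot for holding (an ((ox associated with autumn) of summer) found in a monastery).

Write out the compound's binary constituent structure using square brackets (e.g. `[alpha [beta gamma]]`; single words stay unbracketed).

At the top level: head "pot"; modifier "monastery summer autumn ox".
Within "monastery summer autumn ox", the head is "ox" (specifically "summer autumn ox") and the modifier is "monastery".
Within "summer autumn ox", the head is "ox" (specifically "autumn ox") and the modifier is "summer".
Within "autumn ox", the head is "ox" and the modifier is "autumn".
So the structure is [[monastery [summer [autumn ox]]] pot].

[[monastery [summer [autumn ox]]] pot]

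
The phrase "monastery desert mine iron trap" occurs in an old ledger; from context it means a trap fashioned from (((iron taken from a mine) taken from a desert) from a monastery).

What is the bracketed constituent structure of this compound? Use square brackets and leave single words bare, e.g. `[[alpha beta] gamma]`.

[[monastery [desert [mine iron]]] trap]

At the top level: head "trap"; modifier "monastery desert mine iron".
"monastery desert mine iron" → head "iron" (specifically "desert mine iron"), modifier "monastery".
"desert mine iron" → head "iron" (specifically "mine iron"), modifier "desert".
"mine iron" → head "iron", modifier "mine".
Assembled: [[monastery [desert [mine iron]]] trap].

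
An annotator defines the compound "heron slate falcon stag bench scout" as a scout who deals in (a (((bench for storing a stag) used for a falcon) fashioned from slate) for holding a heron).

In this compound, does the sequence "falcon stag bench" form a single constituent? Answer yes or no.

yes

The paraphrase groups the words so that "falcon stag bench" is one unit: it corresponds to a single parenthesized sub-phrase.
The full structure is [[heron [slate [falcon [stag bench]]]] scout], in which [falcon stag bench] is a constituent.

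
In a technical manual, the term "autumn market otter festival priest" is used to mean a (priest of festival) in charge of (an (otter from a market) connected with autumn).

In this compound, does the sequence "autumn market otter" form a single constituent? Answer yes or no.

The paraphrase groups the words so that "autumn market otter" is one unit: it corresponds to a single parenthesized sub-phrase.
The full structure is [[autumn [market otter]] [festival priest]], in which [autumn market otter] is a constituent.

yes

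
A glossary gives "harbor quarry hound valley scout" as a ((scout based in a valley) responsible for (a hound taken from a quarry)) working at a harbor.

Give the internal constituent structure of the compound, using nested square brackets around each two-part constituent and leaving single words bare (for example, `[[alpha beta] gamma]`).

The outermost head in the paraphrase is "scout" (specifically "quarry hound valley scout"), modified by "harbor".
"quarry hound valley scout" → head "scout" (specifically "valley scout"), modifier "quarry hound".
"quarry hound" → head "hound", modifier "quarry".
"valley scout" → head "scout", modifier "valley".
So the structure is [harbor [[quarry hound] [valley scout]]].

[harbor [[quarry hound] [valley scout]]]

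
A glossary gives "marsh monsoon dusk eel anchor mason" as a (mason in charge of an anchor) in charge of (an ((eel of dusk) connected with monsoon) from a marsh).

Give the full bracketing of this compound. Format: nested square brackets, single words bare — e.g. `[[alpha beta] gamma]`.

The outermost head in the paraphrase is "mason" (specifically "anchor mason"), modified by "marsh monsoon dusk eel".
Inside "marsh monsoon dusk eel": head "eel" (specifically "monsoon dusk eel"), modifier "marsh".
Inside "monsoon dusk eel": head "eel" (specifically "dusk eel"), modifier "monsoon".
Inside "dusk eel": head "eel", modifier "dusk".
Inside "anchor mason": head "mason", modifier "anchor".
So the structure is [[marsh [monsoon [dusk eel]]] [anchor mason]].

[[marsh [monsoon [dusk eel]]] [anchor mason]]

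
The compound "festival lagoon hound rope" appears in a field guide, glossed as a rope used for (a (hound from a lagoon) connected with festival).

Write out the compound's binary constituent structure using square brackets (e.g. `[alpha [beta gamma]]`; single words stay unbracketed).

At the top level: head "rope"; modifier "festival lagoon hound".
Inside "festival lagoon hound": head "hound" (specifically "lagoon hound"), modifier "festival".
Inside "lagoon hound": head "hound", modifier "lagoon".
Assembled: [[festival [lagoon hound]] rope].

[[festival [lagoon hound]] rope]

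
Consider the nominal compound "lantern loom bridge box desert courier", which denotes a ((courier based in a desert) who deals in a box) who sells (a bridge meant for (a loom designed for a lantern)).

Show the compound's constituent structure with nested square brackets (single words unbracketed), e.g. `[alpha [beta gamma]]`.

[[[lantern loom] bridge] [box [desert courier]]]

At the top level: head "courier" (specifically "box desert courier"); modifier "lantern loom bridge".
Within "lantern loom bridge", the head is "bridge" and the modifier is "lantern loom".
Within "lantern loom", the head is "loom" and the modifier is "lantern".
Within "box desert courier", the head is "courier" (specifically "desert courier") and the modifier is "box".
Within "desert courier", the head is "courier" and the modifier is "desert".
So the structure is [[[lantern loom] bridge] [box [desert courier]]].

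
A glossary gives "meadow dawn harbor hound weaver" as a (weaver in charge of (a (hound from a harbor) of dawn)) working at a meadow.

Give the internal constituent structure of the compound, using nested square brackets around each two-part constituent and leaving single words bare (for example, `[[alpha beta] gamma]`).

The outermost head in the paraphrase is "weaver" (specifically "dawn harbor hound weaver"), modified by "meadow".
Within "dawn harbor hound weaver", the head is "weaver" and the modifier is "dawn harbor hound".
Within "dawn harbor hound", the head is "hound" (specifically "harbor hound") and the modifier is "dawn".
Within "harbor hound", the head is "hound" and the modifier is "harbor".
Assembled: [meadow [[dawn [harbor hound]] weaver]].

[meadow [[dawn [harbor hound]] weaver]]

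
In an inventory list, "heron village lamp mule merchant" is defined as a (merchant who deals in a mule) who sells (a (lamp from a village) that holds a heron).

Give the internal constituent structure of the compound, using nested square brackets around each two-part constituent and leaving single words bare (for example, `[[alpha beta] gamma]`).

[[heron [village lamp]] [mule merchant]]

Whole compound: head "merchant" (specifically "mule merchant"), modifier "heron village lamp".
Within "heron village lamp", the head is "lamp" (specifically "village lamp") and the modifier is "heron".
Within "village lamp", the head is "lamp" and the modifier is "village".
Within "mule merchant", the head is "merchant" and the modifier is "mule".
Putting it together: [[heron [village lamp]] [mule merchant]].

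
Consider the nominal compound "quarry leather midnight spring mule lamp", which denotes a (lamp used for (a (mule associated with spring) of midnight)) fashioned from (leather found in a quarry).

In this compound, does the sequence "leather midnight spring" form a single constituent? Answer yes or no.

The top-level split is [quarry leather] [midnight spring mule lamp]; the full structure is [[quarry leather] [[midnight [spring mule]] lamp]].
"leather midnight spring" straddles a constituent boundary, so it is not a single unit.

no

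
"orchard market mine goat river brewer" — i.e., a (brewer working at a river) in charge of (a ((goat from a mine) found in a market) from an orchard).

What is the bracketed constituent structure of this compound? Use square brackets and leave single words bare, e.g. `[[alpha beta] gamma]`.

[[orchard [market [mine goat]]] [river brewer]]

The outermost head in the paraphrase is "brewer" (specifically "river brewer"), modified by "orchard market mine goat".
"orchard market mine goat" → head "goat" (specifically "market mine goat"), modifier "orchard".
"market mine goat" → head "goat" (specifically "mine goat"), modifier "market".
"mine goat" → head "goat", modifier "mine".
"river brewer" → head "brewer", modifier "river".
Assembled: [[orchard [market [mine goat]]] [river brewer]].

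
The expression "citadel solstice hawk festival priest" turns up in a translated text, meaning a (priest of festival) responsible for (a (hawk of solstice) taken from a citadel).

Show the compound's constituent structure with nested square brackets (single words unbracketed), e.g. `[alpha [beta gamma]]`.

Whole compound: head "priest" (specifically "festival priest"), modifier "citadel solstice hawk".
Within "citadel solstice hawk", the head is "hawk" (specifically "solstice hawk") and the modifier is "citadel".
Within "solstice hawk", the head is "hawk" and the modifier is "solstice".
Within "festival priest", the head is "priest" and the modifier is "festival".
So the structure is [[citadel [solstice hawk]] [festival priest]].

[[citadel [solstice hawk]] [festival priest]]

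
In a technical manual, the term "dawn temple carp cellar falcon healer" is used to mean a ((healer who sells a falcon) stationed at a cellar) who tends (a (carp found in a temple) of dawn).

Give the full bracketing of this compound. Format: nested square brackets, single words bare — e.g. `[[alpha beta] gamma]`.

[[dawn [temple carp]] [cellar [falcon healer]]]

Overall it is a kind of healer (specifically "cellar falcon healer"); the modifier is "dawn temple carp".
"dawn temple carp" → head "carp" (specifically "temple carp"), modifier "dawn".
"temple carp" → head "carp", modifier "temple".
"cellar falcon healer" → head "healer" (specifically "falcon healer"), modifier "cellar".
"falcon healer" → head "healer", modifier "falcon".
So the structure is [[dawn [temple carp]] [cellar [falcon healer]]].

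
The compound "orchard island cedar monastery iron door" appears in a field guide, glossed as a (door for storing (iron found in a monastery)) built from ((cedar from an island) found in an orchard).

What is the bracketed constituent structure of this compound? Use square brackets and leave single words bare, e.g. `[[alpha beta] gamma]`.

Whole compound: head "door" (specifically "monastery iron door"), modifier "orchard island cedar".
Within "orchard island cedar", the head is "cedar" (specifically "island cedar") and the modifier is "orchard".
Within "island cedar", the head is "cedar" and the modifier is "island".
Within "monastery iron door", the head is "door" and the modifier is "monastery iron".
Within "monastery iron", the head is "iron" and the modifier is "monastery".
Putting it together: [[orchard [island cedar]] [[monastery iron] door]].

[[orchard [island cedar]] [[monastery iron] door]]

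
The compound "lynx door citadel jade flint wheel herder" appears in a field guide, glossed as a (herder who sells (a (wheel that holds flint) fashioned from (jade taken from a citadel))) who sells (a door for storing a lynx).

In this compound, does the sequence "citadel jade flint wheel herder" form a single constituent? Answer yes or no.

yes

The paraphrase groups the words so that "citadel jade flint wheel herder" is one unit: it corresponds to a single parenthesized sub-phrase.
The full structure is [[lynx door] [[[citadel jade] [flint wheel]] herder]], in which [citadel jade flint wheel herder] is a constituent.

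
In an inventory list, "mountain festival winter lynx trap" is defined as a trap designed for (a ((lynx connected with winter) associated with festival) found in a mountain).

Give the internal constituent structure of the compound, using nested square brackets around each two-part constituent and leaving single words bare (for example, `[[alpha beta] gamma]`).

The outermost head in the paraphrase is "trap", modified by "mountain festival winter lynx".
Inside "mountain festival winter lynx": head "lynx" (specifically "festival winter lynx"), modifier "mountain".
Inside "festival winter lynx": head "lynx" (specifically "winter lynx"), modifier "festival".
Inside "winter lynx": head "lynx", modifier "winter".
So the structure is [[mountain [festival [winter lynx]]] trap].

[[mountain [festival [winter lynx]]] trap]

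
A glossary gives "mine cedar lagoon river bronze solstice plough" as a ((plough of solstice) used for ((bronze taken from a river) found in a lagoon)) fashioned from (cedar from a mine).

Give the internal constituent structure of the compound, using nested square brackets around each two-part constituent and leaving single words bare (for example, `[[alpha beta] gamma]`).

[[mine cedar] [[lagoon [river bronze]] [solstice plough]]]

At the top level: head "plough" (specifically "lagoon river bronze solstice plough"); modifier "mine cedar".
Within "mine cedar", the head is "cedar" and the modifier is "mine".
Within "lagoon river bronze solstice plough", the head is "plough" (specifically "solstice plough") and the modifier is "lagoon river bronze".
Within "lagoon river bronze", the head is "bronze" (specifically "river bronze") and the modifier is "lagoon".
Within "river bronze", the head is "bronze" and the modifier is "river".
Within "solstice plough", the head is "plough" and the modifier is "solstice".
Putting it together: [[mine cedar] [[lagoon [river bronze]] [solstice plough]]].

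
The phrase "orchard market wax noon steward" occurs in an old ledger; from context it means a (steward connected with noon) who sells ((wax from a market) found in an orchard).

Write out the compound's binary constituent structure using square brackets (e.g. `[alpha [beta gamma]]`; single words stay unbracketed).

The outermost head in the paraphrase is "steward" (specifically "noon steward"), modified by "orchard market wax".
Inside "orchard market wax": head "wax" (specifically "market wax"), modifier "orchard".
Inside "market wax": head "wax", modifier "market".
Inside "noon steward": head "steward", modifier "noon".
So the structure is [[orchard [market wax]] [noon steward]].

[[orchard [market wax]] [noon steward]]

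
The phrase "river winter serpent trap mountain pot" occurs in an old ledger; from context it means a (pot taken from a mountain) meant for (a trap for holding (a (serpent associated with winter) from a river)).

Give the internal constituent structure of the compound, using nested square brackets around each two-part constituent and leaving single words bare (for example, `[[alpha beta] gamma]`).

The outermost head in the paraphrase is "pot" (specifically "mountain pot"), modified by "river winter serpent trap".
Within "river winter serpent trap", the head is "trap" and the modifier is "river winter serpent".
Within "river winter serpent", the head is "serpent" (specifically "winter serpent") and the modifier is "river".
Within "winter serpent", the head is "serpent" and the modifier is "winter".
Within "mountain pot", the head is "pot" and the modifier is "mountain".
So the structure is [[[river [winter serpent]] trap] [mountain pot]].

[[[river [winter serpent]] trap] [mountain pot]]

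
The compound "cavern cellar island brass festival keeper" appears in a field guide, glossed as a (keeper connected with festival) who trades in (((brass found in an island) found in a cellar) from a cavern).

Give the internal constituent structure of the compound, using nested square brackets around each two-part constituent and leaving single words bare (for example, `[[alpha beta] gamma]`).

[[cavern [cellar [island brass]]] [festival keeper]]

At the top level: head "keeper" (specifically "festival keeper"); modifier "cavern cellar island brass".
Within "cavern cellar island brass", the head is "brass" (specifically "cellar island brass") and the modifier is "cavern".
Within "cellar island brass", the head is "brass" (specifically "island brass") and the modifier is "cellar".
Within "island brass", the head is "brass" and the modifier is "island".
Within "festival keeper", the head is "keeper" and the modifier is "festival".
Putting it together: [[cavern [cellar [island brass]]] [festival keeper]].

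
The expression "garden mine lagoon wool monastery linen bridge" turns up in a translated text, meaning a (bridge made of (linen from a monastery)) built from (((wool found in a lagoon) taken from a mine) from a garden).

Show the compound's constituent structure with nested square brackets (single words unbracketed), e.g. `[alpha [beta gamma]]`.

[[garden [mine [lagoon wool]]] [[monastery linen] bridge]]

At the top level: head "bridge" (specifically "monastery linen bridge"); modifier "garden mine lagoon wool".
"garden mine lagoon wool" → head "wool" (specifically "mine lagoon wool"), modifier "garden".
"mine lagoon wool" → head "wool" (specifically "lagoon wool"), modifier "mine".
"lagoon wool" → head "wool", modifier "lagoon".
"monastery linen bridge" → head "bridge", modifier "monastery linen".
"monastery linen" → head "linen", modifier "monastery".
Assembled: [[garden [mine [lagoon wool]]] [[monastery linen] bridge]].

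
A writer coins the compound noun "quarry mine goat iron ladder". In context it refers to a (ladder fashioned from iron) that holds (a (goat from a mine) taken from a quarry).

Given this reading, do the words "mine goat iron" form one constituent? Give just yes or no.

The top-level split is [quarry mine goat] [iron ladder]; the full structure is [[quarry [mine goat]] [iron ladder]].
"mine goat iron" straddles a constituent boundary, so it is not a single unit.

no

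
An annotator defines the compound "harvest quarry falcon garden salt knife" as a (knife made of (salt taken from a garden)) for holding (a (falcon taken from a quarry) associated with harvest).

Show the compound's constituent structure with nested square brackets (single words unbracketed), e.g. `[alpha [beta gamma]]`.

[[harvest [quarry falcon]] [[garden salt] knife]]

Overall it is a kind of knife (specifically "garden salt knife"); the modifier is "harvest quarry falcon".
Inside "harvest quarry falcon": head "falcon" (specifically "quarry falcon"), modifier "harvest".
Inside "quarry falcon": head "falcon", modifier "quarry".
Inside "garden salt knife": head "knife", modifier "garden salt".
Inside "garden salt": head "salt", modifier "garden".
Putting it together: [[harvest [quarry falcon]] [[garden salt] knife]].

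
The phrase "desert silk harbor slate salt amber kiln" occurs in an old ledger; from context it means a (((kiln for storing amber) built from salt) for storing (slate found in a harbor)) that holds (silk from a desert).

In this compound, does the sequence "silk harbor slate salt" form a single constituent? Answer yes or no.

The top-level split is [desert silk] [harbor slate salt amber kiln]; the full structure is [[desert silk] [[harbor slate] [salt [amber kiln]]]].
"silk harbor slate salt" straddles a constituent boundary, so it is not a single unit.

no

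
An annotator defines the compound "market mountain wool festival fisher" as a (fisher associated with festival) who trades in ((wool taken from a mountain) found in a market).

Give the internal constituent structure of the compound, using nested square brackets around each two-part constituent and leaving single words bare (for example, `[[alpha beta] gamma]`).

Whole compound: head "fisher" (specifically "festival fisher"), modifier "market mountain wool".
"market mountain wool" → head "wool" (specifically "mountain wool"), modifier "market".
"mountain wool" → head "wool", modifier "mountain".
"festival fisher" → head "fisher", modifier "festival".
Assembled: [[market [mountain wool]] [festival fisher]].

[[market [mountain wool]] [festival fisher]]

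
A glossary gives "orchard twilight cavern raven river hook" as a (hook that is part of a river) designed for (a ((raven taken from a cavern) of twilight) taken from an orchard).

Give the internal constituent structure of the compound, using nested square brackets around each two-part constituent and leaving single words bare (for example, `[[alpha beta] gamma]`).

[[orchard [twilight [cavern raven]]] [river hook]]

The outermost head in the paraphrase is "hook" (specifically "river hook"), modified by "orchard twilight cavern raven".
Inside "orchard twilight cavern raven": head "raven" (specifically "twilight cavern raven"), modifier "orchard".
Inside "twilight cavern raven": head "raven" (specifically "cavern raven"), modifier "twilight".
Inside "cavern raven": head "raven", modifier "cavern".
Inside "river hook": head "hook", modifier "river".
Assembled: [[orchard [twilight [cavern raven]]] [river hook]].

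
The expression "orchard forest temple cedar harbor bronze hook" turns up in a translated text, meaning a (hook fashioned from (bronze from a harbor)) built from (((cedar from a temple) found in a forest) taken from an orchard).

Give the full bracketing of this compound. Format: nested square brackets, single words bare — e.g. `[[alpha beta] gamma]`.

At the top level: head "hook" (specifically "harbor bronze hook"); modifier "orchard forest temple cedar".
Within "orchard forest temple cedar", the head is "cedar" (specifically "forest temple cedar") and the modifier is "orchard".
Within "forest temple cedar", the head is "cedar" (specifically "temple cedar") and the modifier is "forest".
Within "temple cedar", the head is "cedar" and the modifier is "temple".
Within "harbor bronze hook", the head is "hook" and the modifier is "harbor bronze".
Within "harbor bronze", the head is "bronze" and the modifier is "harbor".
Assembled: [[orchard [forest [temple cedar]]] [[harbor bronze] hook]].

[[orchard [forest [temple cedar]]] [[harbor bronze] hook]]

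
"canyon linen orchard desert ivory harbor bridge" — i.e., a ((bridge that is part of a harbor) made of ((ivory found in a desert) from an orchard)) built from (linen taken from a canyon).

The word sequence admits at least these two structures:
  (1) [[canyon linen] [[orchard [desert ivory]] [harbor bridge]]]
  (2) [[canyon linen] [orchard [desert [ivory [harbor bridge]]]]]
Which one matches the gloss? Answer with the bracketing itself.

The paraphrase's head is the "bridge" part ("orchard desert ivory harbor bridge"); its modifier is "canyon linen".
That top-level split, carried through the inner groups, gives [[canyon linen] [[orchard [desert ivory]] [harbor bridge]]].

[[canyon linen] [[orchard [desert ivory]] [harbor bridge]]]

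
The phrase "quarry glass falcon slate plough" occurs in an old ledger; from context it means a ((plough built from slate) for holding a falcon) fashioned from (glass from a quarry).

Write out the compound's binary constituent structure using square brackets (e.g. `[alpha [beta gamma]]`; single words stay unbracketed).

At the top level: head "plough" (specifically "falcon slate plough"); modifier "quarry glass".
Within "quarry glass", the head is "glass" and the modifier is "quarry".
Within "falcon slate plough", the head is "plough" (specifically "slate plough") and the modifier is "falcon".
Within "slate plough", the head is "plough" and the modifier is "slate".
Assembled: [[quarry glass] [falcon [slate plough]]].

[[quarry glass] [falcon [slate plough]]]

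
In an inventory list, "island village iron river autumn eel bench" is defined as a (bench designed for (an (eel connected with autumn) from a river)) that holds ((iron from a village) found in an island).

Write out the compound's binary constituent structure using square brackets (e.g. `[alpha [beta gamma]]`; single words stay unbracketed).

The outermost head in the paraphrase is "bench" (specifically "river autumn eel bench"), modified by "island village iron".
Within "island village iron", the head is "iron" (specifically "village iron") and the modifier is "island".
Within "village iron", the head is "iron" and the modifier is "village".
Within "river autumn eel bench", the head is "bench" and the modifier is "river autumn eel".
Within "river autumn eel", the head is "eel" (specifically "autumn eel") and the modifier is "river".
Within "autumn eel", the head is "eel" and the modifier is "autumn".
Putting it together: [[island [village iron]] [[river [autumn eel]] bench]].

[[island [village iron]] [[river [autumn eel]] bench]]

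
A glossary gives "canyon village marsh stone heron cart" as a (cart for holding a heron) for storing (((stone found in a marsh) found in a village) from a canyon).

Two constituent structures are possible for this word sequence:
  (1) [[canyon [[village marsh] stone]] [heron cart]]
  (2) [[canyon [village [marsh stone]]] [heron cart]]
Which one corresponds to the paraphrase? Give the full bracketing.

[[canyon [village [marsh stone]]] [heron cart]]

The paraphrase's head is the "cart" part ("heron cart"); its modifier is "canyon village marsh stone".
That top-level split, carried through the inner groups, gives [[canyon [village [marsh stone]]] [heron cart]].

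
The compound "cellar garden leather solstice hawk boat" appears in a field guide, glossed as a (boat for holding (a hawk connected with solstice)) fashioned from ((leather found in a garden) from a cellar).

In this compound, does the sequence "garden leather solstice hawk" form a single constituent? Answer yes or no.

The top-level split is [cellar garden leather] [solstice hawk boat]; the full structure is [[cellar [garden leather]] [[solstice hawk] boat]].
"garden leather solstice hawk" straddles a constituent boundary, so it is not a single unit.

no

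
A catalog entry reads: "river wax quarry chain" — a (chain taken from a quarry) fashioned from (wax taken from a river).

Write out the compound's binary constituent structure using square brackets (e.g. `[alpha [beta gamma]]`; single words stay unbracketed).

The outermost head in the paraphrase is "chain" (specifically "quarry chain"), modified by "river wax".
"river wax" → head "wax", modifier "river".
"quarry chain" → head "chain", modifier "quarry".
So the structure is [[river wax] [quarry chain]].

[[river wax] [quarry chain]]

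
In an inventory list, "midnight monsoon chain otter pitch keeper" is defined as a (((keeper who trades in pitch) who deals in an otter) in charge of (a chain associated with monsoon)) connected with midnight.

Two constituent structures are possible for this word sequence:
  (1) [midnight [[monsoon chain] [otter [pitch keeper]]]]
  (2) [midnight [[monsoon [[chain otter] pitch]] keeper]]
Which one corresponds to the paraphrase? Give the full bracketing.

[midnight [[monsoon chain] [otter [pitch keeper]]]]

The paraphrase's head is the "keeper" part ("monsoon chain otter pitch keeper"); its modifier is "midnight".
That top-level split, carried through the inner groups, gives [midnight [[monsoon chain] [otter [pitch keeper]]]].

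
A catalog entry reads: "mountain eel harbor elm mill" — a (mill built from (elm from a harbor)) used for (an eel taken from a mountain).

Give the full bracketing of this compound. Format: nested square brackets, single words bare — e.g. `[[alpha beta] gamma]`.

The outermost head in the paraphrase is "mill" (specifically "harbor elm mill"), modified by "mountain eel".
Within "mountain eel", the head is "eel" and the modifier is "mountain".
Within "harbor elm mill", the head is "mill" and the modifier is "harbor elm".
Within "harbor elm", the head is "elm" and the modifier is "harbor".
Assembled: [[mountain eel] [[harbor elm] mill]].

[[mountain eel] [[harbor elm] mill]]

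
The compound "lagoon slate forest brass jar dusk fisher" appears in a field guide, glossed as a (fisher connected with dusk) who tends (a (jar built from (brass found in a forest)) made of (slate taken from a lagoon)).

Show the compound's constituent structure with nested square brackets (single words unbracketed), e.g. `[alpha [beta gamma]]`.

Whole compound: head "fisher" (specifically "dusk fisher"), modifier "lagoon slate forest brass jar".
Within "lagoon slate forest brass jar", the head is "jar" (specifically "forest brass jar") and the modifier is "lagoon slate".
Within "lagoon slate", the head is "slate" and the modifier is "lagoon".
Within "forest brass jar", the head is "jar" and the modifier is "forest brass".
Within "forest brass", the head is "brass" and the modifier is "forest".
Within "dusk fisher", the head is "fisher" and the modifier is "dusk".
So the structure is [[[lagoon slate] [[forest brass] jar]] [dusk fisher]].

[[[lagoon slate] [[forest brass] jar]] [dusk fisher]]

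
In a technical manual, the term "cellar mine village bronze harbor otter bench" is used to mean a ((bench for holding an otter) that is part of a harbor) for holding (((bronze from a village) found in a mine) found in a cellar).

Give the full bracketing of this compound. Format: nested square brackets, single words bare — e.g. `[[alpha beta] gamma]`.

Overall it is a kind of bench (specifically "harbor otter bench"); the modifier is "cellar mine village bronze".
Within "cellar mine village bronze", the head is "bronze" (specifically "mine village bronze") and the modifier is "cellar".
Within "mine village bronze", the head is "bronze" (specifically "village bronze") and the modifier is "mine".
Within "village bronze", the head is "bronze" and the modifier is "village".
Within "harbor otter bench", the head is "bench" (specifically "otter bench") and the modifier is "harbor".
Within "otter bench", the head is "bench" and the modifier is "otter".
Assembled: [[cellar [mine [village bronze]]] [harbor [otter bench]]].

[[cellar [mine [village bronze]]] [harbor [otter bench]]]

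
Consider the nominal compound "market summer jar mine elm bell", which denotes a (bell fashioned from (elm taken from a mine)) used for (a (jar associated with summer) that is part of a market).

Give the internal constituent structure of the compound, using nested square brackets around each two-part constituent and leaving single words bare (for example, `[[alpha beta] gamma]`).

The outermost head in the paraphrase is "bell" (specifically "mine elm bell"), modified by "market summer jar".
Within "market summer jar", the head is "jar" (specifically "summer jar") and the modifier is "market".
Within "summer jar", the head is "jar" and the modifier is "summer".
Within "mine elm bell", the head is "bell" and the modifier is "mine elm".
Within "mine elm", the head is "elm" and the modifier is "mine".
Assembled: [[market [summer jar]] [[mine elm] bell]].

[[market [summer jar]] [[mine elm] bell]]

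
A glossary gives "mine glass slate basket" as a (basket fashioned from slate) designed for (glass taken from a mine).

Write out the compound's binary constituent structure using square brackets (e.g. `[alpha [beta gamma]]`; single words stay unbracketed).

At the top level: head "basket" (specifically "slate basket"); modifier "mine glass".
Within "mine glass", the head is "glass" and the modifier is "mine".
Within "slate basket", the head is "basket" and the modifier is "slate".
Putting it together: [[mine glass] [slate basket]].

[[mine glass] [slate basket]]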